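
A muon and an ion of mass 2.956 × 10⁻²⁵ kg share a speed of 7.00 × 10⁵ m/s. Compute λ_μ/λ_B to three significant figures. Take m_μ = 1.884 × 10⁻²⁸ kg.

λ_μ/λ_B = 1570

At fixed v, p = mv so λ = h/(mv) ∝ 1/m.
λ_μ/λ_B = m_B/m_μ = 2.956 × 10⁻²⁵/1.884 × 10⁻²⁸ = 1570.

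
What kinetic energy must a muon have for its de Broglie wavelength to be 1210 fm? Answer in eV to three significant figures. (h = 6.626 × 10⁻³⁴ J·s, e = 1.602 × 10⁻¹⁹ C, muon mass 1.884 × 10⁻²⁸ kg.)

p = h/λ = 6.626 × 10⁻³⁴ / 1.210 × 10⁻¹² = 5.476 × 10⁻²² kg·m/s.
KE = p²/(2m) = (5.476 × 10⁻²²)² / (2 × 1.884 × 10⁻²⁸) = 7.958 × 10⁻¹⁶ J = 4970 eV.

KE = 4970 eV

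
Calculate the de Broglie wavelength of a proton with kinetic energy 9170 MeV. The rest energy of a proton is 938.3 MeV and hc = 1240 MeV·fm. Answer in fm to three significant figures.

λ = 0.123 fm

Total energy E = KE + m₀c² = 9170 + 938.3 = 10108.3 MeV.
(pc)² = E² − (m₀c²)² = (10108.3)² − (938.3)² = 1.013 × 10⁸ MeV², so pc = 1.006 × 10⁴ MeV.
λ = hc/(pc) = 1240 MeV·fm / 1.006 × 10⁴ MeV = 0.123 fm.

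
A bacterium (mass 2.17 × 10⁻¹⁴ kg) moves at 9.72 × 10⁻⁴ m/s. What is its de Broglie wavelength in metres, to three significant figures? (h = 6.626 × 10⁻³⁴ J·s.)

p = mv = 2.17 × 10⁻¹⁴ × 9.72 × 10⁻⁴ = 2.109 × 10⁻¹⁷ kg·m/s.
λ = h/p = 6.626 × 10⁻³⁴ / 2.109 × 10⁻¹⁷ = 3.14 × 10⁻¹⁷ m.

λ = 3.14 × 10⁻¹⁷ m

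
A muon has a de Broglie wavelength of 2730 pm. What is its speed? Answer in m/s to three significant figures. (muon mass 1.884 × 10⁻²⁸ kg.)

v = 1290 m/s

p = h/λ = 6.626 × 10⁻³⁴ / 2.730 × 10⁻⁹ = 2.427 × 10⁻²⁵ kg·m/s.
v = p/m = 2.427 × 10⁻²⁵ / 1.884 × 10⁻²⁸ = 1.29 × 10³ m/s = 1290 m/s.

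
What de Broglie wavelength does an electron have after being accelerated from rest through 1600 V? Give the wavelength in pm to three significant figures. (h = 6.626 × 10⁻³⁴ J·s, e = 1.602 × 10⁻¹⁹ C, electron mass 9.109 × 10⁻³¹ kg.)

λ = 30.7 pm

KE = eV = 1.602 × 10⁻¹⁹ × 1600 = 2.563 × 10⁻¹⁶ J.
p = √(2mKE) = √(2 × 9.109 × 10⁻³¹ × 2.563 × 10⁻¹⁶) = 2.161 × 10⁻²³ kg·m/s.
λ = h/p = 6.626 × 10⁻³⁴ / 2.161 × 10⁻²³ = 3.07 × 10⁻¹¹ m = 30.7 pm.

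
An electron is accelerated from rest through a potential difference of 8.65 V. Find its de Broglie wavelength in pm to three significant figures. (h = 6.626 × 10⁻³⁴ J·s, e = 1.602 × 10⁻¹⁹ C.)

λ = 417 pm

KE = eV = 1.602 × 10⁻¹⁹ × 8.650 = 1.386 × 10⁻¹⁸ J.
p = √(2mKE) = √(2 × 9.109 × 10⁻³¹ × 1.386 × 10⁻¹⁸) = 1.589 × 10⁻²⁴ kg·m/s.
λ = h/p = 6.626 × 10⁻³⁴ / 1.589 × 10⁻²⁴ = 4.17 × 10⁻¹⁰ m = 417 pm.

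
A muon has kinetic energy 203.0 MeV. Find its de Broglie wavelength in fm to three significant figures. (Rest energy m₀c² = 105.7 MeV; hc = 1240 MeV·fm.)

λ = 4.28 fm

Total energy E = KE + m₀c² = 203.0 + 105.7 = 308.7 MeV.
(pc)² = E² − (m₀c²)² = (308.7)² − (105.7)² = 8.412 × 10⁴ MeV², so pc = 290.0 MeV.
λ = hc/(pc) = 1240 MeV·fm / 290.0 MeV = 4.28 fm.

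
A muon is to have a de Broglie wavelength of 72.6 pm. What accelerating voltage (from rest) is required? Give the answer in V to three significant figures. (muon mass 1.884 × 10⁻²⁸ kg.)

V = 1.38 V

p = h/λ = 6.626 × 10⁻³⁴ / 7.260 × 10⁻¹¹ = 9.127 × 10⁻²⁴ kg·m/s.
KE = p²/(2m) = 2.211 × 10⁻¹⁹ J.
V = KE/e = 2.211 × 10⁻¹⁹ / (1.602 × 10⁻¹⁹) = 1.38 V.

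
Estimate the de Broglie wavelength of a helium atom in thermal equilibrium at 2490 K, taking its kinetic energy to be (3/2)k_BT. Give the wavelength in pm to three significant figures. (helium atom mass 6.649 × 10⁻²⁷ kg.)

λ = 25.3 pm

KE = (3/2)k_BT = 1.5 × 1.381 × 10⁻²³ × 2490 = 5.158 × 10⁻²⁰ J.
p = √(2mKE) = √(2 × 6.649 × 10⁻²⁷ × 5.158 × 10⁻²⁰) = 2.619 × 10⁻²³ kg·m/s.
λ = h/p = 2.53 × 10⁻¹¹ m = 25.3 pm.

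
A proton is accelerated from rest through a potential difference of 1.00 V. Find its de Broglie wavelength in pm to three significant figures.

KE = eV = 1.602 × 10⁻¹⁹ × 1.000 = 1.602 × 10⁻¹⁹ J.
p = √(2mKE) = √(2 × 1.673 × 10⁻²⁷ × 1.602 × 10⁻¹⁹) = 2.315 × 10⁻²³ kg·m/s.
λ = h/p = 6.626 × 10⁻³⁴ / 2.315 × 10⁻²³ = 2.86 × 10⁻¹¹ m = 28.6 pm.

λ = 28.6 pm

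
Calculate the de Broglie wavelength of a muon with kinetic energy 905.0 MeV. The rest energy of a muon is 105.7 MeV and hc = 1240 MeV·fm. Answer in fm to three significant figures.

λ = 1.23 fm

Total energy E = KE + m₀c² = 905.0 + 105.7 = 1010.7 MeV.
(pc)² = E² − (m₀c²)² = (1010.7)² − (105.7)² = 1.010 × 10⁶ MeV², so pc = 1005 MeV.
λ = hc/(pc) = 1240 MeV·fm / 1005 MeV = 1.23 fm.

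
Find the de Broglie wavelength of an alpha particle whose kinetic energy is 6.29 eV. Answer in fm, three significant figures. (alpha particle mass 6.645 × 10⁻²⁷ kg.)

KE = 6.29 eV = 1.008 × 10⁻¹⁸ J.
p = √(2mKE) = √(2 × 6.645 × 10⁻²⁷ × 1.008 × 10⁻¹⁸) = 1.157 × 10⁻²² kg·m/s.
λ = h/p = 6.626 × 10⁻³⁴ / 1.157 × 10⁻²² = 5.73 × 10⁻¹² m = 5730 fm.

λ = 5730 fm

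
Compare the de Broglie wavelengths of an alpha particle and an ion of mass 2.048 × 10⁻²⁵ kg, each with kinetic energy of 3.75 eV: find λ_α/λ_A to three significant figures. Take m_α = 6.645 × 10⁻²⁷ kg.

At fixed KE, p = √(2mKE) so λ = h/p ∝ 1/√m.
λ_α/λ_A = √(m_A/m_α) = √(2.048 × 10⁻²⁵/6.645 × 10⁻²⁷) = √(30.82) = 5.55.

λ_α/λ_A = 5.55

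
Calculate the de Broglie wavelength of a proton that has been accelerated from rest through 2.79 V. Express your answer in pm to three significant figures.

λ = 17.1 pm

KE = eV = 1.602 × 10⁻¹⁹ × 2.790 = 4.470 × 10⁻¹⁹ J.
p = √(2mKE) = √(2 × 1.673 × 10⁻²⁷ × 4.470 × 10⁻¹⁹) = 3.867 × 10⁻²³ kg·m/s.
λ = h/p = 6.626 × 10⁻³⁴ / 3.867 × 10⁻²³ = 1.71 × 10⁻¹¹ m = 17.1 pm.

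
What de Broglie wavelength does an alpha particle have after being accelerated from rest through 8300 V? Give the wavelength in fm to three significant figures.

KE = 2eV = 2 × 1.602 × 10⁻¹⁹ × 8300 = 2.659 × 10⁻¹⁵ J.
p = √(2mKE) = √(2 × 6.645 × 10⁻²⁷ × 2.659 × 10⁻¹⁵) = 5.945 × 10⁻²¹ kg·m/s.
λ = h/p = 6.626 × 10⁻³⁴ / 5.945 × 10⁻²¹ = 1.11 × 10⁻¹³ m = 111 fm.

λ = 111 fm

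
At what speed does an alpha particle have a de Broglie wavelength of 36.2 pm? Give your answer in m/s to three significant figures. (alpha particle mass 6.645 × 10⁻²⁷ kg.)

v = 2750 m/s

p = h/λ = 6.626 × 10⁻³⁴ / 3.620 × 10⁻¹¹ = 1.830 × 10⁻²³ kg·m/s.
v = p/m = 1.830 × 10⁻²³ / 6.645 × 10⁻²⁷ = 2.75 × 10³ m/s = 2750 m/s.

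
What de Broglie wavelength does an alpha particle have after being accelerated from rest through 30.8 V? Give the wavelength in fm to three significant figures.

λ = 1830 fm

KE = 2eV = 2 × 1.602 × 10⁻¹⁹ × 30.80 = 9.868 × 10⁻¹⁸ J.
p = √(2mKE) = √(2 × 6.645 × 10⁻²⁷ × 9.868 × 10⁻¹⁸) = 3.621 × 10⁻²² kg·m/s.
λ = h/p = 6.626 × 10⁻³⁴ / 3.621 × 10⁻²² = 1.83 × 10⁻¹² m = 1830 fm.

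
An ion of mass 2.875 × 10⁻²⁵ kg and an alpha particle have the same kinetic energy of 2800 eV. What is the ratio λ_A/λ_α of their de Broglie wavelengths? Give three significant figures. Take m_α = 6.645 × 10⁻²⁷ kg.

At fixed KE, p = √(2mKE) so λ = h/p ∝ 1/√m.
λ_A/λ_α = √(m_α/m_A) = √(6.645 × 10⁻²⁷/2.875 × 10⁻²⁵) = √(0.02311) = 0.152.

λ_A/λ_α = 0.152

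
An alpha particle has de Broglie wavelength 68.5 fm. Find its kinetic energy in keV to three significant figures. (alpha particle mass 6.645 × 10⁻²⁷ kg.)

KE = 43.9 keV

p = h/λ = 6.626 × 10⁻³⁴ / 6.850 × 10⁻¹⁴ = 9.673 × 10⁻²¹ kg·m/s.
KE = p²/(2m) = (9.673 × 10⁻²¹)² / (2 × 6.645 × 10⁻²⁷) = 7.040 × 10⁻¹⁵ J = 43.9 keV.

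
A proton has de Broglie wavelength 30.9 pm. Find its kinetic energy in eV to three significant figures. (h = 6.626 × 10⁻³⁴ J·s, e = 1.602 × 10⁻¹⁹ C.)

KE = 0.858 eV

p = h/λ = 6.626 × 10⁻³⁴ / 3.090 × 10⁻¹¹ = 2.144 × 10⁻²³ kg·m/s.
KE = p²/(2m) = (2.144 × 10⁻²³)² / (2 × 1.673 × 10⁻²⁷) = 1.374 × 10⁻¹⁹ J = 0.858 eV.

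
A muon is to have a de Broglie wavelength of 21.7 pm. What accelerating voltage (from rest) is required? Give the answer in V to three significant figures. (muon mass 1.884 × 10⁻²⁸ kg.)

V = 15.4 V

p = h/λ = 6.626 × 10⁻³⁴ / 2.170 × 10⁻¹¹ = 3.053 × 10⁻²³ kg·m/s.
KE = p²/(2m) = 2.474 × 10⁻¹⁸ J.
V = KE/e = 2.474 × 10⁻¹⁸ / (1.602 × 10⁻¹⁹) = 15.4 V.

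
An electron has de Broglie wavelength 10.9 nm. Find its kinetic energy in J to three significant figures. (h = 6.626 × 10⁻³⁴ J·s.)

KE = 2.03 × 10⁻²¹ J

p = h/λ = 6.626 × 10⁻³⁴ / 1.090 × 10⁻⁸ = 6.079 × 10⁻²⁶ kg·m/s.
KE = p²/(2m) = (6.079 × 10⁻²⁶)² / (2 × 9.109 × 10⁻³¹) = 2.028 × 10⁻²¹ J = 2.03 × 10⁻²¹ J.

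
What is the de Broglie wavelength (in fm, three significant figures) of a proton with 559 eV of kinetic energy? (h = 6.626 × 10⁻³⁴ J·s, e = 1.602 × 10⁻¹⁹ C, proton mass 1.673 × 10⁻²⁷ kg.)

KE = 559 eV = 8.955 × 10⁻¹⁷ J.
p = √(2mKE) = √(2 × 1.673 × 10⁻²⁷ × 8.955 × 10⁻¹⁷) = 5.474 × 10⁻²² kg·m/s.
λ = h/p = 6.626 × 10⁻³⁴ / 5.474 × 10⁻²² = 1.21 × 10⁻¹² m = 1210 fm.

λ = 1210 fm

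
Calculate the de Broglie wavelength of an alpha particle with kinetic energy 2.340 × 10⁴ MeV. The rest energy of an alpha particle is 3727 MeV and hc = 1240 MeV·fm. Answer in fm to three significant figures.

λ = 0.0461 fm

Total energy E = KE + m₀c² = 2.340 × 10⁴ + 3727 = 27127 MeV.
(pc)² = E² − (m₀c²)² = (27127)² − (3727)² = 7.220 × 10⁸ MeV², so pc = 2.687 × 10⁴ MeV.
λ = hc/(pc) = 1240 MeV·fm / 2.687 × 10⁴ MeV = 0.0461 fm.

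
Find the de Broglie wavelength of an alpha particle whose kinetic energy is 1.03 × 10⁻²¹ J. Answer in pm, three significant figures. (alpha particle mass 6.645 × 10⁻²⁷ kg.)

λ = 179 pm

p = √(2mKE) = √(2 × 6.645 × 10⁻²⁷ × 1.030 × 10⁻²¹) = 3.700 × 10⁻²⁴ kg·m/s.
λ = h/p = 6.626 × 10⁻³⁴ / 3.700 × 10⁻²⁴ = 1.79 × 10⁻¹⁰ m = 179 pm.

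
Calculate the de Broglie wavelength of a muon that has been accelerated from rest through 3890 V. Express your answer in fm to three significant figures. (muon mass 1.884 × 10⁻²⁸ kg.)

λ = 1370 fm

KE = eV = 1.602 × 10⁻¹⁹ × 3890 = 6.232 × 10⁻¹⁶ J.
p = √(2mKE) = √(2 × 1.884 × 10⁻²⁸ × 6.232 × 10⁻¹⁶) = 4.846 × 10⁻²² kg·m/s.
λ = h/p = 6.626 × 10⁻³⁴ / 4.846 × 10⁻²² = 1.37 × 10⁻¹² m = 1370 fm.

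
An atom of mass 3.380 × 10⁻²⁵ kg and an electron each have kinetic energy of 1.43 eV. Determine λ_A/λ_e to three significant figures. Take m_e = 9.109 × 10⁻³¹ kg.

At fixed KE, p = √(2mKE) so λ = h/p ∝ 1/√m.
λ_A/λ_e = √(m_e/m_A) = √(9.109 × 10⁻³¹/3.380 × 10⁻²⁵) = √(2.695 × 10⁻⁶) = 1.64 × 10⁻³.

λ_A/λ_e = 1.64 × 10⁻³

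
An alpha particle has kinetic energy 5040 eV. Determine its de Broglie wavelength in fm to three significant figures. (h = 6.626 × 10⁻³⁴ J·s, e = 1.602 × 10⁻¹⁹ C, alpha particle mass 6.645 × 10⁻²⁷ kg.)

KE = 5040 eV = 8.074 × 10⁻¹⁶ J.
p = √(2mKE) = √(2 × 6.645 × 10⁻²⁷ × 8.074 × 10⁻¹⁶) = 3.276 × 10⁻²¹ kg·m/s.
λ = h/p = 6.626 × 10⁻³⁴ / 3.276 × 10⁻²¹ = 2.02 × 10⁻¹³ m = 202 fm.

λ = 202 fm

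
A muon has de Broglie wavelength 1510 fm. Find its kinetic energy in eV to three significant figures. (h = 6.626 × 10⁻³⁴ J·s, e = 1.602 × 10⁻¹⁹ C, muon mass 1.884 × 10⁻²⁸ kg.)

p = h/λ = 6.626 × 10⁻³⁴ / 1.510 × 10⁻¹² = 4.388 × 10⁻²² kg·m/s.
KE = p²/(2m) = (4.388 × 10⁻²²)² / (2 × 1.884 × 10⁻²⁸) = 5.110 × 10⁻¹⁶ J = 3190 eV.

KE = 3190 eV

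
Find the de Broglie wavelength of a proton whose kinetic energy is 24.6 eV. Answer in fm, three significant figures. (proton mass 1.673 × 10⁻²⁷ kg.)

λ = 5770 fm

KE = 24.6 eV = 3.941 × 10⁻¹⁸ J.
p = √(2mKE) = √(2 × 1.673 × 10⁻²⁷ × 3.941 × 10⁻¹⁸) = 1.148 × 10⁻²² kg·m/s.
λ = h/p = 6.626 × 10⁻³⁴ / 1.148 × 10⁻²² = 5.77 × 10⁻¹² m = 5770 fm.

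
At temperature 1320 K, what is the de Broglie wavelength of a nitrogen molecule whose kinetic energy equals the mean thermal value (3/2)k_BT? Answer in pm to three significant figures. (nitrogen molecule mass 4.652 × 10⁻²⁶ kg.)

λ = 13.1 pm

KE = (3/2)k_BT = 1.5 × 1.381 × 10⁻²³ × 1320 = 2.734 × 10⁻²⁰ J.
p = √(2mKE) = √(2 × 4.652 × 10⁻²⁶ × 2.734 × 10⁻²⁰) = 5.044 × 10⁻²³ kg·m/s.
λ = h/p = 1.31 × 10⁻¹¹ m = 13.1 pm.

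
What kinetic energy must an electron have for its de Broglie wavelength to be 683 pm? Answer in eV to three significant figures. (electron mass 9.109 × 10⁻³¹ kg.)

KE = 3.22 eV

p = h/λ = 6.626 × 10⁻³⁴ / 6.830 × 10⁻¹⁰ = 9.701 × 10⁻²⁵ kg·m/s.
KE = p²/(2m) = (9.701 × 10⁻²⁵)² / (2 × 9.109 × 10⁻³¹) = 5.166 × 10⁻¹⁹ J = 3.22 eV.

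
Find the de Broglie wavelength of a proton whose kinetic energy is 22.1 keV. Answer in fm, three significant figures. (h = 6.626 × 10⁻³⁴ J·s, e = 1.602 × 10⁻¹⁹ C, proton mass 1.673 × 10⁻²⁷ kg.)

λ = 193 fm

KE = 22.1 keV = 3.540 × 10⁻¹⁵ J.
p = √(2mKE) = √(2 × 1.673 × 10⁻²⁷ × 3.540 × 10⁻¹⁵) = 3.442 × 10⁻²¹ kg·m/s.
λ = h/p = 6.626 × 10⁻³⁴ / 3.442 × 10⁻²¹ = 1.93 × 10⁻¹³ m = 193 fm.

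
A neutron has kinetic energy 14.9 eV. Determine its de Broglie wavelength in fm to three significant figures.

KE = 14.9 eV = 2.387 × 10⁻¹⁸ J.
p = √(2mKE) = √(2 × 1.675 × 10⁻²⁷ × 2.387 × 10⁻¹⁸) = 8.942 × 10⁻²³ kg·m/s.
λ = h/p = 6.626 × 10⁻³⁴ / 8.942 × 10⁻²³ = 7.41 × 10⁻¹² m = 7410 fm.

λ = 7410 fm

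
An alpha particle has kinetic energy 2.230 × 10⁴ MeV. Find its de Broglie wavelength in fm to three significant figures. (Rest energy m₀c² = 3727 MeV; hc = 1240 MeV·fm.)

λ = 0.0481 fm

Total energy E = KE + m₀c² = 2.230 × 10⁴ + 3727 = 26027 MeV.
(pc)² = E² − (m₀c²)² = (26027)² − (3727)² = 6.635 × 10⁸ MeV², so pc = 2.576 × 10⁴ MeV.
λ = hc/(pc) = 1240 MeV·fm / 2.576 × 10⁴ MeV = 0.0481 fm.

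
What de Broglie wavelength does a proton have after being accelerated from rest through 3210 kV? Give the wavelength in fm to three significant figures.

λ = 16.0 fm

KE = eV = 1.602 × 10⁻¹⁹ × 3.210 × 10⁶ = 5.142 × 10⁻¹³ J.
p = √(2mKE) = √(2 × 1.673 × 10⁻²⁷ × 5.142 × 10⁻¹³) = 4.148 × 10⁻²⁰ kg·m/s.
λ = h/p = 6.626 × 10⁻³⁴ / 4.148 × 10⁻²⁰ = 1.60 × 10⁻¹⁴ m = 16.0 fm.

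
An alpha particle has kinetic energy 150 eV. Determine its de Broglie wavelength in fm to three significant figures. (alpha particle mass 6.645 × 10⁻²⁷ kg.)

λ = 1170 fm

KE = 150 eV = 2.403 × 10⁻¹⁷ J.
p = √(2mKE) = √(2 × 6.645 × 10⁻²⁷ × 2.403 × 10⁻¹⁷) = 5.651 × 10⁻²² kg·m/s.
λ = h/p = 6.626 × 10⁻³⁴ / 5.651 × 10⁻²² = 1.17 × 10⁻¹² m = 1170 fm.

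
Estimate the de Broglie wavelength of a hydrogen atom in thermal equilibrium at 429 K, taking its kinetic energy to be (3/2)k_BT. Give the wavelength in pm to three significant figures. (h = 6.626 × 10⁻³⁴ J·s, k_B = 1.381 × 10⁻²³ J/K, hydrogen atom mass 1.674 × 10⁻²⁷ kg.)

λ = 121 pm

KE = (3/2)k_BT = 1.5 × 1.381 × 10⁻²³ × 429 = 8.887 × 10⁻²¹ J.
p = √(2mKE) = √(2 × 1.674 × 10⁻²⁷ × 8.887 × 10⁻²¹) = 5.455 × 10⁻²⁴ kg·m/s.
λ = h/p = 1.21 × 10⁻¹⁰ m = 121 pm.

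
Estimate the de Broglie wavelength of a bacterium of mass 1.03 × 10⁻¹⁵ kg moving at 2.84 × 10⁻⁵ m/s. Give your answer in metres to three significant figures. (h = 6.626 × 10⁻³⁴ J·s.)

λ = 2.27 × 10⁻¹⁴ m

p = mv = 1.03 × 10⁻¹⁵ × 2.84 × 10⁻⁵ = 2.925 × 10⁻²⁰ kg·m/s.
λ = h/p = 6.626 × 10⁻³⁴ / 2.925 × 10⁻²⁰ = 2.27 × 10⁻¹⁴ m.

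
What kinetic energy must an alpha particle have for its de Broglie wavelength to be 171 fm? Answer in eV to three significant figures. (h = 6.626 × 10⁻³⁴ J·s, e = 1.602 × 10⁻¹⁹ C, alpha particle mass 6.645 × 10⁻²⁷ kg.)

p = h/λ = 6.626 × 10⁻³⁴ / 1.710 × 10⁻¹³ = 3.875 × 10⁻²¹ kg·m/s.
KE = p²/(2m) = (3.875 × 10⁻²¹)² / (2 × 6.645 × 10⁻²⁷) = 1.130 × 10⁻¹⁵ J = 7050 eV.

KE = 7050 eV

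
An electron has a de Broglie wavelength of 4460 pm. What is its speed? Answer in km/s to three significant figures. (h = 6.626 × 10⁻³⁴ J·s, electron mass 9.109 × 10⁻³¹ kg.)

p = h/λ = 6.626 × 10⁻³⁴ / 4.460 × 10⁻⁹ = 1.486 × 10⁻²⁵ kg·m/s.
v = p/m = 1.486 × 10⁻²⁵ / 9.109 × 10⁻³¹ = 1.63 × 10⁵ m/s = 163 km/s.

v = 163 km/s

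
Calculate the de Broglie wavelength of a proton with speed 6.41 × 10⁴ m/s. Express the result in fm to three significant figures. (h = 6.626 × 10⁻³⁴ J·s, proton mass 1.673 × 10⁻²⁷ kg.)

λ = 6180 fm

p = mv = 1.673 × 10⁻²⁷ × 6.41 × 10⁴ = 1.072 × 10⁻²² kg·m/s.
λ = h/p = 6.626 × 10⁻³⁴ / 1.072 × 10⁻²² = 6.18 × 10⁻¹² m = 6180 fm.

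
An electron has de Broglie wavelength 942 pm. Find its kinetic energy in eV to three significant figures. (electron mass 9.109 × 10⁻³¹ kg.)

p = h/λ = 6.626 × 10⁻³⁴ / 9.420 × 10⁻¹⁰ = 7.034 × 10⁻²⁵ kg·m/s.
KE = p²/(2m) = (7.034 × 10⁻²⁵)² / (2 × 9.109 × 10⁻³¹) = 2.716 × 10⁻¹⁹ J = 1.70 eV.

KE = 1.70 eV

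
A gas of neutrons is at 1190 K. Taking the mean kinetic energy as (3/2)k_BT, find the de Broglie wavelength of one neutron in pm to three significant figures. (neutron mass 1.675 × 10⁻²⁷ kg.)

KE = (3/2)k_BT = 1.5 × 1.381 × 10⁻²³ × 1190 = 2.465 × 10⁻²⁰ J.
p = √(2mKE) = √(2 × 1.675 × 10⁻²⁷ × 2.465 × 10⁻²⁰) = 9.087 × 10⁻²⁴ kg·m/s.
λ = h/p = 7.29 × 10⁻¹¹ m = 72.9 pm.

λ = 72.9 pm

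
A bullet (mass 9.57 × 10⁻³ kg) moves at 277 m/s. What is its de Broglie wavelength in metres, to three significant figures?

λ = 2.50 × 10⁻³⁴ m

p = mv = 9.57 × 10⁻³ × 277 = 2.651 kg·m/s.
λ = h/p = 6.626 × 10⁻³⁴ / 2.651 = 2.50 × 10⁻³⁴ m.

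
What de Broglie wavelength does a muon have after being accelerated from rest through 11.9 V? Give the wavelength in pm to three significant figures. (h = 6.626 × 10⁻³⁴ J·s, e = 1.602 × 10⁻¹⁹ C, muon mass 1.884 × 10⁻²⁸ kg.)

λ = 24.7 pm

KE = eV = 1.602 × 10⁻¹⁹ × 11.90 = 1.906 × 10⁻¹⁸ J.
p = √(2mKE) = √(2 × 1.884 × 10⁻²⁸ × 1.906 × 10⁻¹⁸) = 2.680 × 10⁻²³ kg·m/s.
λ = h/p = 6.626 × 10⁻³⁴ / 2.680 × 10⁻²³ = 2.47 × 10⁻¹¹ m = 24.7 pm.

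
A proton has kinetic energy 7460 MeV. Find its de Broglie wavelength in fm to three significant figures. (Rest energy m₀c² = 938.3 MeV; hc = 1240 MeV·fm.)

λ = 0.149 fm

Total energy E = KE + m₀c² = 7460 + 938.3 = 8398.3 MeV.
(pc)² = E² − (m₀c²)² = (8398.3)² − (938.3)² = 6.965 × 10⁷ MeV², so pc = 8346 MeV.
λ = hc/(pc) = 1240 MeV·fm / 8346 MeV = 0.149 fm.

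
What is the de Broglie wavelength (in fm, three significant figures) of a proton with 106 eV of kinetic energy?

KE = 106 eV = 1.698 × 10⁻¹⁷ J.
p = √(2mKE) = √(2 × 1.673 × 10⁻²⁷ × 1.698 × 10⁻¹⁷) = 2.384 × 10⁻²² kg·m/s.
λ = h/p = 6.626 × 10⁻³⁴ / 2.384 × 10⁻²² = 2.78 × 10⁻¹² m = 2780 fm.

λ = 2780 fm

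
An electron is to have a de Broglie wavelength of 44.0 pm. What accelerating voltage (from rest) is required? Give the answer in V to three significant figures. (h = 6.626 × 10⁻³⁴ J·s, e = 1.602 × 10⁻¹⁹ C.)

V = 777 V

p = h/λ = 6.626 × 10⁻³⁴ / 4.400 × 10⁻¹¹ = 1.506 × 10⁻²³ kg·m/s.
KE = p²/(2m) = 1.245 × 10⁻¹⁶ J.
V = KE/e = 1.245 × 10⁻¹⁶ / (1.602 × 10⁻¹⁹) = 777 V.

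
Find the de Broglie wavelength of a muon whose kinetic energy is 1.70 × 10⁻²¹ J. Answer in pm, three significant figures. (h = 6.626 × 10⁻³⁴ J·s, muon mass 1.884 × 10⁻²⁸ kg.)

p = √(2mKE) = √(2 × 1.884 × 10⁻²⁸ × 1.700 × 10⁻²¹) = 8.003 × 10⁻²⁵ kg·m/s.
λ = h/p = 6.626 × 10⁻³⁴ / 8.003 × 10⁻²⁵ = 8.28 × 10⁻¹⁰ m = 828 pm.

λ = 828 pm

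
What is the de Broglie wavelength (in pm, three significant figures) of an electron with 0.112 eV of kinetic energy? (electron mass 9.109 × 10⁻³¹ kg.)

KE = 0.112 eV = 1.794 × 10⁻²⁰ J.
p = √(2mKE) = √(2 × 9.109 × 10⁻³¹ × 1.794 × 10⁻²⁰) = 1.808 × 10⁻²⁵ kg·m/s.
λ = h/p = 6.626 × 10⁻³⁴ / 1.808 × 10⁻²⁵ = 3.66 × 10⁻⁹ m = 3660 pm.

λ = 3660 pm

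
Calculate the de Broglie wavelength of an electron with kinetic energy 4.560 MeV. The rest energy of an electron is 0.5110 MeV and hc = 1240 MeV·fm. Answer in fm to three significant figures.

Total energy E = KE + m₀c² = 4.560 + 0.5110 = 5.0710 MeV.
(pc)² = E² − (m₀c²)² = (5.0710)² − (0.5110)² = 25.45 MeV², so pc = 5.045 MeV.
λ = hc/(pc) = 1240 MeV·fm / 5.045 MeV = 246 fm.

λ = 246 fm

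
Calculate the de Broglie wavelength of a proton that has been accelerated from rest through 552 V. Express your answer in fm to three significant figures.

λ = 1220 fm

KE = eV = 1.602 × 10⁻¹⁹ × 552.0 = 8.843 × 10⁻¹⁷ J.
p = √(2mKE) = √(2 × 1.673 × 10⁻²⁷ × 8.843 × 10⁻¹⁷) = 5.440 × 10⁻²² kg·m/s.
λ = h/p = 6.626 × 10⁻³⁴ / 5.440 × 10⁻²² = 1.22 × 10⁻¹² m = 1220 fm.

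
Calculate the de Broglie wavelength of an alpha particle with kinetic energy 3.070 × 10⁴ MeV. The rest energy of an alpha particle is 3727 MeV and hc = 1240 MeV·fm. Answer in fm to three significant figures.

λ = 0.0362 fm

Total energy E = KE + m₀c² = 3.070 × 10⁴ + 3727 = 34427 MeV.
(pc)² = E² − (m₀c²)² = (34427)² − (3727)² = 1.171 × 10⁹ MeV², so pc = 3.422 × 10⁴ MeV.
λ = hc/(pc) = 1240 MeV·fm / 3.422 × 10⁴ MeV = 0.0362 fm.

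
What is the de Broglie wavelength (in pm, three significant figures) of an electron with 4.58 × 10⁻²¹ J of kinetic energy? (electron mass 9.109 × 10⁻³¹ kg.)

λ = 7250 pm

p = √(2mKE) = √(2 × 9.109 × 10⁻³¹ × 4.580 × 10⁻²¹) = 9.134 × 10⁻²⁶ kg·m/s.
λ = h/p = 6.626 × 10⁻³⁴ / 9.134 × 10⁻²⁶ = 7.25 × 10⁻⁹ m = 7250 pm.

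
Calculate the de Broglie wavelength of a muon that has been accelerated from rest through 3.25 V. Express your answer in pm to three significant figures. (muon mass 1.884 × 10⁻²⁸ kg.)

KE = eV = 1.602 × 10⁻¹⁹ × 3.250 = 5.207 × 10⁻¹⁹ J.
p = √(2mKE) = √(2 × 1.884 × 10⁻²⁸ × 5.207 × 10⁻¹⁹) = 1.401 × 10⁻²³ kg·m/s.
λ = h/p = 6.626 × 10⁻³⁴ / 1.401 × 10⁻²³ = 4.73 × 10⁻¹¹ m = 47.3 pm.

λ = 47.3 pm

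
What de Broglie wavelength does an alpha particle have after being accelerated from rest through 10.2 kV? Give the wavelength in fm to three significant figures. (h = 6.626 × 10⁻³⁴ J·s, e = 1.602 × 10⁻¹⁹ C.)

λ = 101 fm

KE = 2eV = 2 × 1.602 × 10⁻¹⁹ × 1.020 × 10⁴ = 3.268 × 10⁻¹⁵ J.
p = √(2mKE) = √(2 × 6.645 × 10⁻²⁷ × 3.268 × 10⁻¹⁵) = 6.590 × 10⁻²¹ kg·m/s.
λ = h/p = 6.626 × 10⁻³⁴ / 6.590 × 10⁻²¹ = 1.01 × 10⁻¹³ m = 101 fm.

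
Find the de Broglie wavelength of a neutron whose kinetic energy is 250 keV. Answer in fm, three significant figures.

λ = 57.2 fm

KE = 250 keV = 4.005 × 10⁻¹⁴ J.
p = √(2mKE) = √(2 × 1.675 × 10⁻²⁷ × 4.005 × 10⁻¹⁴) = 1.158 × 10⁻²⁰ kg·m/s.
λ = h/p = 6.626 × 10⁻³⁴ / 1.158 × 10⁻²⁰ = 5.72 × 10⁻¹⁴ m = 57.2 fm.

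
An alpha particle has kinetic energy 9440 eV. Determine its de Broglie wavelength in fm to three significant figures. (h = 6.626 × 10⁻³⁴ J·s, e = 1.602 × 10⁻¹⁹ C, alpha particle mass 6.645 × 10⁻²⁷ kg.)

KE = 9440 eV = 1.512 × 10⁻¹⁵ J.
p = √(2mKE) = √(2 × 6.645 × 10⁻²⁷ × 1.512 × 10⁻¹⁵) = 4.483 × 10⁻²¹ kg·m/s.
λ = h/p = 6.626 × 10⁻³⁴ / 4.483 × 10⁻²¹ = 1.48 × 10⁻¹³ m = 148 fm.

λ = 148 fm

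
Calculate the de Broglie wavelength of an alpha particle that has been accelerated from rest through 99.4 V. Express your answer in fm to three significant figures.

λ = 1020 fm

KE = 2eV = 2 × 1.602 × 10⁻¹⁹ × 99.40 = 3.185 × 10⁻¹⁷ J.
p = √(2mKE) = √(2 × 6.645 × 10⁻²⁷ × 3.185 × 10⁻¹⁷) = 6.506 × 10⁻²² kg·m/s.
λ = h/p = 6.626 × 10⁻³⁴ / 6.506 × 10⁻²² = 1.02 × 10⁻¹² m = 1020 fm.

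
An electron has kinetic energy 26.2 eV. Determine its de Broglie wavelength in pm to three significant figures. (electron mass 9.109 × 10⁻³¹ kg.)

λ = 240 pm

KE = 26.2 eV = 4.197 × 10⁻¹⁸ J.
p = √(2mKE) = √(2 × 9.109 × 10⁻³¹ × 4.197 × 10⁻¹⁸) = 2.765 × 10⁻²⁴ kg·m/s.
λ = h/p = 6.626 × 10⁻³⁴ / 2.765 × 10⁻²⁴ = 2.40 × 10⁻¹⁰ m = 240 pm.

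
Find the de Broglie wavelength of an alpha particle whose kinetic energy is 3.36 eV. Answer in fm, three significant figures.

λ = 7830 fm

KE = 3.36 eV = 5.383 × 10⁻¹⁹ J.
p = √(2mKE) = √(2 × 6.645 × 10⁻²⁷ × 5.383 × 10⁻¹⁹) = 8.458 × 10⁻²³ kg·m/s.
λ = h/p = 6.626 × 10⁻³⁴ / 8.458 × 10⁻²³ = 7.83 × 10⁻¹² m = 7830 fm.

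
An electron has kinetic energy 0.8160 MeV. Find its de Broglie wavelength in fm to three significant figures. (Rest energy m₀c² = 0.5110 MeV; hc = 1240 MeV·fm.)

λ = 1010 fm

Total energy E = KE + m₀c² = 0.8160 + 0.5110 = 1.3270 MeV.
(pc)² = E² − (m₀c²)² = (1.3270)² − (0.5110)² = 1.500 MeV², so pc = 1.225 MeV.
λ = hc/(pc) = 1240 MeV·fm / 1.225 MeV = 1010 fm.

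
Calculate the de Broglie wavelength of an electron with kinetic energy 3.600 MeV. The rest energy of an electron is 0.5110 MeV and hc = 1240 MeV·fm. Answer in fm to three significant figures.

λ = 304 fm

Total energy E = KE + m₀c² = 3.600 + 0.5110 = 4.1110 MeV.
(pc)² = E² − (m₀c²)² = (4.1110)² − (0.5110)² = 16.64 MeV², so pc = 4.079 MeV.
λ = hc/(pc) = 1240 MeV·fm / 4.079 MeV = 304 fm.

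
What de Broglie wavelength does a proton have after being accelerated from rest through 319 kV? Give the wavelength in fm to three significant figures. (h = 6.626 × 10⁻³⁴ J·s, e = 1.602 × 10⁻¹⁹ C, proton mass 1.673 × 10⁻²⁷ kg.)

KE = eV = 1.602 × 10⁻¹⁹ × 3.190 × 10⁵ = 5.110 × 10⁻¹⁴ J.
p = √(2mKE) = √(2 × 1.673 × 10⁻²⁷ × 5.110 × 10⁻¹⁴) = 1.308 × 10⁻²⁰ kg·m/s.
λ = h/p = 6.626 × 10⁻³⁴ / 1.308 × 10⁻²⁰ = 5.07 × 10⁻¹⁴ m = 50.7 fm.

λ = 50.7 fm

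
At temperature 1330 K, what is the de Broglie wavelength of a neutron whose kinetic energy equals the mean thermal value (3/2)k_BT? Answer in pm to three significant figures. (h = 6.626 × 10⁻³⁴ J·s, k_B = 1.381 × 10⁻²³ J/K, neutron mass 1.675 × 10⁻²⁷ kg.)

λ = 69.0 pm

KE = (3/2)k_BT = 1.5 × 1.381 × 10⁻²³ × 1330 = 2.755 × 10⁻²⁰ J.
p = √(2mKE) = √(2 × 1.675 × 10⁻²⁷ × 2.755 × 10⁻²⁰) = 9.607 × 10⁻²⁴ kg·m/s.
λ = h/p = 6.90 × 10⁻¹¹ m = 69.0 pm.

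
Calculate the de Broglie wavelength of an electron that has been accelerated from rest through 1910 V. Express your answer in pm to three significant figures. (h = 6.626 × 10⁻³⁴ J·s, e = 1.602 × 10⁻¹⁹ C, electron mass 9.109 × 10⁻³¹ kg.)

λ = 28.1 pm

KE = eV = 1.602 × 10⁻¹⁹ × 1910 = 3.060 × 10⁻¹⁶ J.
p = √(2mKE) = √(2 × 9.109 × 10⁻³¹ × 3.060 × 10⁻¹⁶) = 2.361 × 10⁻²³ kg·m/s.
λ = h/p = 6.626 × 10⁻³⁴ / 2.361 × 10⁻²³ = 2.81 × 10⁻¹¹ m = 28.1 pm.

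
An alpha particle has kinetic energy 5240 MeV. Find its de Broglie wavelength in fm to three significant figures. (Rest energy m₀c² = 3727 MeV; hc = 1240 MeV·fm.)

λ = 0.152 fm

Total energy E = KE + m₀c² = 5240 + 3727 = 8967 MeV.
(pc)² = E² − (m₀c²)² = (8967)² − (3727)² = 6.652 × 10⁷ MeV², so pc = 8156 MeV.
λ = hc/(pc) = 1240 MeV·fm / 8156 MeV = 0.152 fm.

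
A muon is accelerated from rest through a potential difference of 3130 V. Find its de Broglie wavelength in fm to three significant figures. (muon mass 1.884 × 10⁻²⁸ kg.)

λ = 1520 fm

KE = eV = 1.602 × 10⁻¹⁹ × 3130 = 5.014 × 10⁻¹⁶ J.
p = √(2mKE) = √(2 × 1.884 × 10⁻²⁸ × 5.014 × 10⁻¹⁶) = 4.347 × 10⁻²² kg·m/s.
λ = h/p = 6.626 × 10⁻³⁴ / 4.347 × 10⁻²² = 1.52 × 10⁻¹² m = 1520 fm.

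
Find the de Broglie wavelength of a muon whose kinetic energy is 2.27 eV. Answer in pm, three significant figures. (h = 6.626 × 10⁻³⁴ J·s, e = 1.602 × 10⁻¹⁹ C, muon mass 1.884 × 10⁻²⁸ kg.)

KE = 2.27 eV = 3.637 × 10⁻¹⁹ J.
p = √(2mKE) = √(2 × 1.884 × 10⁻²⁸ × 3.637 × 10⁻¹⁹) = 1.171 × 10⁻²³ kg·m/s.
λ = h/p = 6.626 × 10⁻³⁴ / 1.171 × 10⁻²³ = 5.66 × 10⁻¹¹ m = 56.6 pm.

λ = 56.6 pm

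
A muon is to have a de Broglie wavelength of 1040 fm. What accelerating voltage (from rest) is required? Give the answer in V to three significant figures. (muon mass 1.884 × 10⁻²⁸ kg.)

p = h/λ = 6.626 × 10⁻³⁴ / 1.040 × 10⁻¹² = 6.371 × 10⁻²² kg·m/s.
KE = p²/(2m) = 1.077 × 10⁻¹⁵ J.
V = KE/e = 1.077 × 10⁻¹⁵ / (1.602 × 10⁻¹⁹) = 6720 V.

V = 6720 V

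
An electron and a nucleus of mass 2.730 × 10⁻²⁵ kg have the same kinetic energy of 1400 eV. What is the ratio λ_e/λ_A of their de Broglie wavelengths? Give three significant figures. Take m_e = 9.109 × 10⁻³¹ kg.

λ_e/λ_A = 547

At fixed KE, p = √(2mKE) so λ = h/p ∝ 1/√m.
λ_e/λ_A = √(m_A/m_e) = √(2.730 × 10⁻²⁵/9.109 × 10⁻³¹) = √(2.997 × 10⁵) = 547.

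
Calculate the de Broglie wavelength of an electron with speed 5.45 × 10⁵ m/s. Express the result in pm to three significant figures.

p = mv = 9.109 × 10⁻³¹ × 5.45 × 10⁵ = 4.964 × 10⁻²⁵ kg·m/s.
λ = h/p = 6.626 × 10⁻³⁴ / 4.964 × 10⁻²⁵ = 1.33 × 10⁻⁹ m = 1330 pm.

λ = 1330 pm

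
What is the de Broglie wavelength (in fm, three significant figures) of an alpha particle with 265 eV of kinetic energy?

λ = 882 fm

KE = 265 eV = 4.245 × 10⁻¹⁷ J.
p = √(2mKE) = √(2 × 6.645 × 10⁻²⁷ × 4.245 × 10⁻¹⁷) = 7.511 × 10⁻²² kg·m/s.
λ = h/p = 6.626 × 10⁻³⁴ / 7.511 × 10⁻²² = 8.82 × 10⁻¹³ m = 882 fm.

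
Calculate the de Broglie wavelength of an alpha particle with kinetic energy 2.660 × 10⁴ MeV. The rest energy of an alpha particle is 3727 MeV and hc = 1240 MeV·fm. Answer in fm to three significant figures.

λ = 0.0412 fm

Total energy E = KE + m₀c² = 2.660 × 10⁴ + 3727 = 30327 MeV.
(pc)² = E² − (m₀c²)² = (30327)² − (3727)² = 9.058 × 10⁸ MeV², so pc = 3.010 × 10⁴ MeV.
λ = hc/(pc) = 1240 MeV·fm / 3.010 × 10⁴ MeV = 0.0412 fm.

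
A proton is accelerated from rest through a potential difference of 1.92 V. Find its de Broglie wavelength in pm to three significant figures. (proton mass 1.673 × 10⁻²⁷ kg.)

KE = eV = 1.602 × 10⁻¹⁹ × 1.920 = 3.076 × 10⁻¹⁹ J.
p = √(2mKE) = √(2 × 1.673 × 10⁻²⁷ × 3.076 × 10⁻¹⁹) = 3.208 × 10⁻²³ kg·m/s.
λ = h/p = 6.626 × 10⁻³⁴ / 3.208 × 10⁻²³ = 2.07 × 10⁻¹¹ m = 20.7 pm.

λ = 20.7 pm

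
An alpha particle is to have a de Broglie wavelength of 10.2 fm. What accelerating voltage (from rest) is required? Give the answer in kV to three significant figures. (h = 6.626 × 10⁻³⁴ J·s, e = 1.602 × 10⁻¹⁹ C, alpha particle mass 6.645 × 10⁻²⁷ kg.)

V = 991 kV

p = h/λ = 6.626 × 10⁻³⁴ / 1.020 × 10⁻¹⁴ = 6.496 × 10⁻²⁰ kg·m/s.
KE = p²/(2m) = 3.175 × 10⁻¹³ J.
V = KE/2e = 3.175 × 10⁻¹³ / (2 × 1.602 × 10⁻¹⁹) = 991 kV.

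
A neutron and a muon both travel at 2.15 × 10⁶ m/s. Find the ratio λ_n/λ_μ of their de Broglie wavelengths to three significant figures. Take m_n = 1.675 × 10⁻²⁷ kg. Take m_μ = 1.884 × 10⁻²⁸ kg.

λ_n/λ_μ = 0.112

At fixed v, p = mv so λ = h/(mv) ∝ 1/m.
λ_n/λ_μ = m_μ/m_n = 1.884 × 10⁻²⁸/1.675 × 10⁻²⁷ = 0.112.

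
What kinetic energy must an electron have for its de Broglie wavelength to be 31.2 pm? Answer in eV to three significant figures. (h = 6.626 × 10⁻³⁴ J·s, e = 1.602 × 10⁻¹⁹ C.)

p = h/λ = 6.626 × 10⁻³⁴ / 3.120 × 10⁻¹¹ = 2.124 × 10⁻²³ kg·m/s.
KE = p²/(2m) = (2.124 × 10⁻²³)² / (2 × 9.109 × 10⁻³¹) = 2.476 × 10⁻¹⁶ J = 1550 eV.

KE = 1550 eV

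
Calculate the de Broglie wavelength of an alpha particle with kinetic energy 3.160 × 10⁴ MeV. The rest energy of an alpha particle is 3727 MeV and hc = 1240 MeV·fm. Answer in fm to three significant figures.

λ = 0.0353 fm

Total energy E = KE + m₀c² = 3.160 × 10⁴ + 3727 = 35327 MeV.
(pc)² = E² − (m₀c²)² = (35327)² − (3727)² = 1.234 × 10⁹ MeV², so pc = 3.513 × 10⁴ MeV.
λ = hc/(pc) = 1240 MeV·fm / 3.513 × 10⁴ MeV = 0.0353 fm.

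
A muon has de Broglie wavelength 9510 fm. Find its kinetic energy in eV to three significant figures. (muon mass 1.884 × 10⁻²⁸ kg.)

p = h/λ = 6.626 × 10⁻³⁴ / 9.510 × 10⁻¹² = 6.967 × 10⁻²³ kg·m/s.
KE = p²/(2m) = (6.967 × 10⁻²³)² / (2 × 1.884 × 10⁻²⁸) = 1.288 × 10⁻¹⁷ J = 80.4 eV.

KE = 80.4 eV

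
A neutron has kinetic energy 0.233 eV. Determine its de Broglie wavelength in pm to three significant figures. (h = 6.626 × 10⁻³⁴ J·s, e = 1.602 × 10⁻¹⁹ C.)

λ = 59.3 pm

KE = 0.233 eV = 3.733 × 10⁻²⁰ J.
p = √(2mKE) = √(2 × 1.675 × 10⁻²⁷ × 3.733 × 10⁻²⁰) = 1.118 × 10⁻²³ kg·m/s.
λ = h/p = 6.626 × 10⁻³⁴ / 1.118 × 10⁻²³ = 5.93 × 10⁻¹¹ m = 59.3 pm.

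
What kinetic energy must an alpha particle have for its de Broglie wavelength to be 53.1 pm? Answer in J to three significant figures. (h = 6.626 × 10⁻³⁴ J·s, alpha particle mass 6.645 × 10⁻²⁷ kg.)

KE = 1.17 × 10⁻²⁰ J

p = h/λ = 6.626 × 10⁻³⁴ / 5.310 × 10⁻¹¹ = 1.248 × 10⁻²³ kg·m/s.
KE = p²/(2m) = (1.248 × 10⁻²³)² / (2 × 6.645 × 10⁻²⁷) = 1.172 × 10⁻²⁰ J = 1.17 × 10⁻²⁰ J.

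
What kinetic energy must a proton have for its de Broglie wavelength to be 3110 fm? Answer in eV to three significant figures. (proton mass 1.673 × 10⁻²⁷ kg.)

p = h/λ = 6.626 × 10⁻³⁴ / 3.110 × 10⁻¹² = 2.131 × 10⁻²² kg·m/s.
KE = p²/(2m) = (2.131 × 10⁻²²)² / (2 × 1.673 × 10⁻²⁷) = 1.357 × 10⁻¹⁷ J = 84.7 eV.

KE = 84.7 eV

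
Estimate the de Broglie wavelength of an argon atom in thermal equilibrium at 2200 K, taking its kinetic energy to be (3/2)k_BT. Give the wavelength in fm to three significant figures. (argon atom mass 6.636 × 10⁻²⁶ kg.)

KE = (3/2)k_BT = 1.5 × 1.381 × 10⁻²³ × 2200 = 4.557 × 10⁻²⁰ J.
p = √(2mKE) = √(2 × 6.636 × 10⁻²⁶ × 4.557 × 10⁻²⁰) = 7.777 × 10⁻²³ kg·m/s.
λ = h/p = 8.52 × 10⁻¹² m = 8520 fm.

λ = 8520 fm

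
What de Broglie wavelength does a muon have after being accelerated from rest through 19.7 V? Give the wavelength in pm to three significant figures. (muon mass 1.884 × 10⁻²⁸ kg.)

KE = eV = 1.602 × 10⁻¹⁹ × 19.70 = 3.156 × 10⁻¹⁸ J.
p = √(2mKE) = √(2 × 1.884 × 10⁻²⁸ × 3.156 × 10⁻¹⁸) = 3.448 × 10⁻²³ kg·m/s.
λ = h/p = 6.626 × 10⁻³⁴ / 3.448 × 10⁻²³ = 1.92 × 10⁻¹¹ m = 19.2 pm.

λ = 19.2 pm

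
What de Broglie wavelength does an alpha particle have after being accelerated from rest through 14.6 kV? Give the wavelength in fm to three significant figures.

KE = 2eV = 2 × 1.602 × 10⁻¹⁹ × 1.460 × 10⁴ = 4.678 × 10⁻¹⁵ J.
p = √(2mKE) = √(2 × 6.645 × 10⁻²⁷ × 4.678 × 10⁻¹⁵) = 7.885 × 10⁻²¹ kg·m/s.
λ = h/p = 6.626 × 10⁻³⁴ / 7.885 × 10⁻²¹ = 8.40 × 10⁻¹⁴ m = 84.0 fm.

λ = 84.0 fm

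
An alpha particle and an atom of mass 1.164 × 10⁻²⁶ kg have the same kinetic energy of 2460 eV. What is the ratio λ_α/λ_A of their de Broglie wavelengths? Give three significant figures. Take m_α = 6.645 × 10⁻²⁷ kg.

λ_α/λ_A = 1.32

At fixed KE, p = √(2mKE) so λ = h/p ∝ 1/√m.
λ_α/λ_A = √(m_A/m_α) = √(1.164 × 10⁻²⁶/6.645 × 10⁻²⁷) = √(1.752) = 1.32.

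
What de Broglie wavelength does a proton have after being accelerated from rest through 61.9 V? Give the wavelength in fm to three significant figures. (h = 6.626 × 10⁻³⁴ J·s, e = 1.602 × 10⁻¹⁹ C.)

KE = eV = 1.602 × 10⁻¹⁹ × 61.90 = 9.916 × 10⁻¹⁸ J.
p = √(2mKE) = √(2 × 1.673 × 10⁻²⁷ × 9.916 × 10⁻¹⁸) = 1.822 × 10⁻²² kg·m/s.
λ = h/p = 6.626 × 10⁻³⁴ / 1.822 × 10⁻²² = 3.64 × 10⁻¹² m = 3640 fm.

λ = 3640 fm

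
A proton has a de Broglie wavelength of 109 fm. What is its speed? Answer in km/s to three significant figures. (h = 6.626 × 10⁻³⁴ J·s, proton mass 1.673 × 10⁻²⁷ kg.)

v = 3630 km/s

p = h/λ = 6.626 × 10⁻³⁴ / 1.090 × 10⁻¹³ = 6.079 × 10⁻²¹ kg·m/s.
v = p/m = 6.079 × 10⁻²¹ / 1.673 × 10⁻²⁷ = 3.63 × 10⁶ m/s = 3630 km/s.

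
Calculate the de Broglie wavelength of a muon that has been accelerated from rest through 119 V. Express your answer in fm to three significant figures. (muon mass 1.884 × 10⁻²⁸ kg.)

λ = 7820 fm

KE = eV = 1.602 × 10⁻¹⁹ × 119.0 = 1.906 × 10⁻¹⁷ J.
p = √(2mKE) = √(2 × 1.884 × 10⁻²⁸ × 1.906 × 10⁻¹⁷) = 8.475 × 10⁻²³ kg·m/s.
λ = h/p = 6.626 × 10⁻³⁴ / 8.475 × 10⁻²³ = 7.82 × 10⁻¹² m = 7820 fm.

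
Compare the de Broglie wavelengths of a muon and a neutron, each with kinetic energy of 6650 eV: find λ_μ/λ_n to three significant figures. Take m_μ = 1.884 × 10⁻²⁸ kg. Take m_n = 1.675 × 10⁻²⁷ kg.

At fixed KE, p = √(2mKE) so λ = h/p ∝ 1/√m.
λ_μ/λ_n = √(m_n/m_μ) = √(1.675 × 10⁻²⁷/1.884 × 10⁻²⁸) = √(8.891) = 2.98.

λ_μ/λ_n = 2.98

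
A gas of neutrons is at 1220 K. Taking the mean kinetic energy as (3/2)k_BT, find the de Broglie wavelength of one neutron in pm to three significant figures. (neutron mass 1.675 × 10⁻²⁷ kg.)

λ = 72.0 pm

KE = (3/2)k_BT = 1.5 × 1.381 × 10⁻²³ × 1220 = 2.527 × 10⁻²⁰ J.
p = √(2mKE) = √(2 × 1.675 × 10⁻²⁷ × 2.527 × 10⁻²⁰) = 9.201 × 10⁻²⁴ kg·m/s.
λ = h/p = 7.20 × 10⁻¹¹ m = 72.0 pm.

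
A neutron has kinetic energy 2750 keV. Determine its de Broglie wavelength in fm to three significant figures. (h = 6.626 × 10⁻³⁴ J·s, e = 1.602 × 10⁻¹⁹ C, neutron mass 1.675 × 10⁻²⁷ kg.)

λ = 17.2 fm

KE = 2750 keV = 4.406 × 10⁻¹³ J.
p = √(2mKE) = √(2 × 1.675 × 10⁻²⁷ × 4.406 × 10⁻¹³) = 3.842 × 10⁻²⁰ kg·m/s.
λ = h/p = 6.626 × 10⁻³⁴ / 3.842 × 10⁻²⁰ = 1.72 × 10⁻¹⁴ m = 17.2 fm.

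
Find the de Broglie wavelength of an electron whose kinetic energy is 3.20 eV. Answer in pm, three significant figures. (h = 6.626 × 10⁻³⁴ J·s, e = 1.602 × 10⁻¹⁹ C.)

λ = 686 pm

KE = 3.20 eV = 5.126 × 10⁻¹⁹ J.
p = √(2mKE) = √(2 × 9.109 × 10⁻³¹ × 5.126 × 10⁻¹⁹) = 9.664 × 10⁻²⁵ kg·m/s.
λ = h/p = 6.626 × 10⁻³⁴ / 9.664 × 10⁻²⁵ = 6.86 × 10⁻¹⁰ m = 686 pm.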